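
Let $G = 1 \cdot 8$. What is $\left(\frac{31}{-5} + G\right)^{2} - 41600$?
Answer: $- \frac{1039919}{25} \approx -41597.0$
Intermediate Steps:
$G = 8$
$\left(\frac{31}{-5} + G\right)^{2} - 41600 = \left(\frac{31}{-5} + 8\right)^{2} - 41600 = \left(31 \left(- \frac{1}{5}\right) + 8\right)^{2} - 41600 = \left(- \frac{31}{5} + 8\right)^{2} - 41600 = \left(\frac{9}{5}\right)^{2} - 41600 = \frac{81}{25} - 41600 = - \frac{1039919}{25}$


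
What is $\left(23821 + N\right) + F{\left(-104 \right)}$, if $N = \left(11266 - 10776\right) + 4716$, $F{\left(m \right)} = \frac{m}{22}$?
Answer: $\frac{319245}{11} \approx 29022.0$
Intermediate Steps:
$F{\left(m \right)} = \frac{m}{22}$ ($F{\left(m \right)} = m \frac{1}{22} = \frac{m}{22}$)
$N = 5206$ ($N = 490 + 4716 = 5206$)
$\left(23821 + N\right) + F{\left(-104 \right)} = \left(23821 + 5206\right) + \frac{1}{22} \left(-104\right) = 29027 - \frac{52}{11} = \frac{319245}{11}$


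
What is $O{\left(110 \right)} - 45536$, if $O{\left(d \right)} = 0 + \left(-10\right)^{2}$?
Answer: $-45436$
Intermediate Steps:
$O{\left(d \right)} = 100$ ($O{\left(d \right)} = 0 + 100 = 100$)
$O{\left(110 \right)} - 45536 = 100 - 45536 = -45436$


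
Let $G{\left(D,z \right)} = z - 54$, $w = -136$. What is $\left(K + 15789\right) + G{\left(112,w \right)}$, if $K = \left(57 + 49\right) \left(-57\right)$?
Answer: $9557$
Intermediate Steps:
$G{\left(D,z \right)} = -54 + z$ ($G{\left(D,z \right)} = z - 54 = -54 + z$)
$K = -6042$ ($K = 106 \left(-57\right) = -6042$)
$\left(K + 15789\right) + G{\left(112,w \right)} = \left(-6042 + 15789\right) - 190 = 9747 - 190 = 9557$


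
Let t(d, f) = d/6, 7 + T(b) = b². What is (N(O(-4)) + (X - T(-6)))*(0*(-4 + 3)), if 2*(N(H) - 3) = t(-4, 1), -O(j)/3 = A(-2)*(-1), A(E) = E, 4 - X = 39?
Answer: 0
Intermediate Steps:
X = -35 (X = 4 - 1*39 = 4 - 39 = -35)
T(b) = -7 + b²
t(d, f) = d/6 (t(d, f) = d*(⅙) = d/6)
O(j) = -6 (O(j) = -(-6)*(-1) = -3*2 = -6)
N(H) = 8/3 (N(H) = 3 + ((⅙)*(-4))/2 = 3 + (½)*(-⅔) = 3 - ⅓ = 8/3)
(N(O(-4)) + (X - T(-6)))*(0*(-4 + 3)) = (8/3 + (-35 - (-7 + (-6)²)))*(0*(-4 + 3)) = (8/3 + (-35 - (-7 + 36)))*(0*(-1)) = (8/3 + (-35 - 1*29))*0 = (8/3 + (-35 - 29))*0 = (8/3 - 64)*0 = -184/3*0 = 0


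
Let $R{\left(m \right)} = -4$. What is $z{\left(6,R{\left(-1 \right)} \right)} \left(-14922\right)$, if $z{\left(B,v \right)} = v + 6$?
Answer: $-29844$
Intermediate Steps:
$z{\left(B,v \right)} = 6 + v$
$z{\left(6,R{\left(-1 \right)} \right)} \left(-14922\right) = \left(6 - 4\right) \left(-14922\right) = 2 \left(-14922\right) = -29844$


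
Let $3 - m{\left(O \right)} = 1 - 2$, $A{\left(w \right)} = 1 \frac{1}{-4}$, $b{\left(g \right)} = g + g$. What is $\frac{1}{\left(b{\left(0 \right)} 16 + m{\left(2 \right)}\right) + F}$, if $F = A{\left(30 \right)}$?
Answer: $\frac{4}{15} \approx 0.26667$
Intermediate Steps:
$b{\left(g \right)} = 2 g$
$A{\left(w \right)} = - \frac{1}{4}$ ($A{\left(w \right)} = 1 \left(- \frac{1}{4}\right) = - \frac{1}{4}$)
$m{\left(O \right)} = 4$ ($m{\left(O \right)} = 3 - \left(1 - 2\right) = 3 - -1 = 3 + 1 = 4$)
$F = - \frac{1}{4} \approx -0.25$
$\frac{1}{\left(b{\left(0 \right)} 16 + m{\left(2 \right)}\right) + F} = \frac{1}{\left(2 \cdot 0 \cdot 16 + 4\right) - \frac{1}{4}} = \frac{1}{\left(0 \cdot 16 + 4\right) - \frac{1}{4}} = \frac{1}{\left(0 + 4\right) - \frac{1}{4}} = \frac{1}{4 - \frac{1}{4}} = \frac{1}{\frac{15}{4}} = \frac{4}{15}$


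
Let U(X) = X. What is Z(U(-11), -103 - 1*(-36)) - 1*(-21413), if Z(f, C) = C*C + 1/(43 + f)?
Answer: 828865/32 ≈ 25902.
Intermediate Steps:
Z(f, C) = C² + 1/(43 + f)
Z(U(-11), -103 - 1*(-36)) - 1*(-21413) = (1 + 43*(-103 - 1*(-36))² - 11*(-103 - 1*(-36))²)/(43 - 11) - 1*(-21413) = (1 + 43*(-103 + 36)² - 11*(-103 + 36)²)/32 + 21413 = (1 + 43*(-67)² - 11*(-67)²)/32 + 21413 = (1 + 43*4489 - 11*4489)/32 + 21413 = (1 + 193027 - 49379)/32 + 21413 = (1/32)*143649 + 21413 = 143649/32 + 21413 = 828865/32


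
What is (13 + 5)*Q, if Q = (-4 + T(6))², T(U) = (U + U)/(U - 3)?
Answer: 0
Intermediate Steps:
T(U) = 2*U/(-3 + U) (T(U) = (2*U)/(-3 + U) = 2*U/(-3 + U))
Q = 0 (Q = (-4 + 2*6/(-3 + 6))² = (-4 + 2*6/3)² = (-4 + 2*6*(⅓))² = (-4 + 4)² = 0² = 0)
(13 + 5)*Q = (13 + 5)*0 = 18*0 = 0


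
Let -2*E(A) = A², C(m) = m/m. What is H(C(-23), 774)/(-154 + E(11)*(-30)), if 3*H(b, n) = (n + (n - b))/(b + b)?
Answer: 1547/9966 ≈ 0.15523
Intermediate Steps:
C(m) = 1
E(A) = -A²/2
H(b, n) = (-b + 2*n)/(6*b) (H(b, n) = ((n + (n - b))/(b + b))/3 = ((-b + 2*n)/((2*b)))/3 = ((-b + 2*n)*(1/(2*b)))/3 = ((-b + 2*n)/(2*b))/3 = (-b + 2*n)/(6*b))
H(C(-23), 774)/(-154 + E(11)*(-30)) = ((⅙)*(-1*1 + 2*774)/1)/(-154 - ½*11²*(-30)) = ((⅙)*1*(-1 + 1548))/(-154 - ½*121*(-30)) = ((⅙)*1*1547)/(-154 - 121/2*(-30)) = 1547/(6*(-154 + 1815)) = (1547/6)/1661 = (1547/6)*(1/1661) = 1547/9966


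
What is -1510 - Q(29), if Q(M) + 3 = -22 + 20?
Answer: -1505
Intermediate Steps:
Q(M) = -5 (Q(M) = -3 + (-22 + 20) = -3 - 2 = -5)
-1510 - Q(29) = -1510 - 1*(-5) = -1510 + 5 = -1505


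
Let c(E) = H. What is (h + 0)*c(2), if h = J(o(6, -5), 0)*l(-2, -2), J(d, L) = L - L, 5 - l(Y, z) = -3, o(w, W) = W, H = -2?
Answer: 0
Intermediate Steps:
c(E) = -2
l(Y, z) = 8 (l(Y, z) = 5 - 1*(-3) = 5 + 3 = 8)
J(d, L) = 0
h = 0 (h = 0*8 = 0)
(h + 0)*c(2) = (0 + 0)*(-2) = 0*(-2) = 0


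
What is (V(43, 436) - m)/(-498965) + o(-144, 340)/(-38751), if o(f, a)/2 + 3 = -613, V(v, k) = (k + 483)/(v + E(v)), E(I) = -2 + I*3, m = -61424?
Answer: -300173424649/3287016761550 ≈ -0.091321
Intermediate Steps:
E(I) = -2 + 3*I
V(v, k) = (483 + k)/(-2 + 4*v) (V(v, k) = (k + 483)/(v + (-2 + 3*v)) = (483 + k)/(-2 + 4*v))
o(f, a) = -1232 (o(f, a) = -6 + 2*(-613) = -6 - 1226 = -1232)
(V(43, 436) - m)/(-498965) + o(-144, 340)/(-38751) = ((483 + 436)/(2*(-1 + 2*43)) - 1*(-61424))/(-498965) - 1232/(-38751) = ((½)*919/(-1 + 86) + 61424)*(-1/498965) - 1232*(-1/38751) = ((½)*919/85 + 61424)*(-1/498965) + 1232/38751 = ((½)*(1/85)*919 + 61424)*(-1/498965) + 1232/38751 = (919/170 + 61424)*(-1/498965) + 1232/38751 = (10442999/170)*(-1/498965) + 1232/38751 = -10442999/84824050 + 1232/38751 = -300173424649/3287016761550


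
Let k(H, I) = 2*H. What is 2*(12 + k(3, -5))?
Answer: 36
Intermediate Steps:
2*(12 + k(3, -5)) = 2*(12 + 2*3) = 2*(12 + 6) = 2*18 = 36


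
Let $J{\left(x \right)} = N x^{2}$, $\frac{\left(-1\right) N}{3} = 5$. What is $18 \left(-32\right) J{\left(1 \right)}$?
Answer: $8640$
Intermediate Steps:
$N = -15$ ($N = \left(-3\right) 5 = -15$)
$J{\left(x \right)} = - 15 x^{2}$
$18 \left(-32\right) J{\left(1 \right)} = 18 \left(-32\right) \left(- 15 \cdot 1^{2}\right) = - 576 \left(\left(-15\right) 1\right) = \left(-576\right) \left(-15\right) = 8640$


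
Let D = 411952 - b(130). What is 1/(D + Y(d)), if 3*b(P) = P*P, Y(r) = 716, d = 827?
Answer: 3/1221104 ≈ 2.4568e-6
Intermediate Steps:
b(P) = P²/3 (b(P) = (P*P)/3 = P²/3)
D = 1218956/3 (D = 411952 - 130²/3 = 411952 - 16900/3 = 1218956/3 ≈ 4.0632e+5)
1/(D + Y(d)) = 1/(1218956/3 + 716) = 1/(1221104/3) = 3/1221104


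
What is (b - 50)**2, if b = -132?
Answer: 33124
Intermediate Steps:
(b - 50)**2 = (-132 - 50)**2 = (-182)**2 = 33124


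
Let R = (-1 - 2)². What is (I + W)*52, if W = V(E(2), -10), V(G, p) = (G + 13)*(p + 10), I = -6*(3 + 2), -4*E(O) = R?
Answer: -1560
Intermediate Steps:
R = 9 (R = (-3)² = 9)
E(O) = -9/4 (E(O) = -¼*9 = -9/4)
I = -30 (I = -6*5 = -30)
V(G, p) = (10 + p)*(13 + G) (V(G, p) = (13 + G)*(10 + p) = (10 + p)*(13 + G))
W = 0 (W = 130 + 10*(-9/4) + 13*(-10) - 9/4*(-10) = 130 - 45/2 - 130 + 45/2 = 0)
(I + W)*52 = (-30 + 0)*52 = -30*52 = -1560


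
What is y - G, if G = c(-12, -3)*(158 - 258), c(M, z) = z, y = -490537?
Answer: -490837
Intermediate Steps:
G = 300 (G = -3*(158 - 258) = -3*(-100) = 300)
y - G = -490537 - 1*300 = -490537 - 300 = -490837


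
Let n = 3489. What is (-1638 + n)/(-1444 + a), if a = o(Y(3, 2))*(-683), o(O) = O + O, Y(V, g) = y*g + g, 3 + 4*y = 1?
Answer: -1851/2810 ≈ -0.65872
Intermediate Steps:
y = -½ (y = -¾ + (¼)*1 = -¾ + ¼ = -½ ≈ -0.50000)
Y(V, g) = g/2 (Y(V, g) = -g/2 + g = g/2)
o(O) = 2*O
a = -1366 (a = (2*((½)*2))*(-683) = (2*1)*(-683) = 2*(-683) = -1366)
(-1638 + n)/(-1444 + a) = (-1638 + 3489)/(-1444 - 1366) = 1851/(-2810) = 1851*(-1/2810) = -1851/2810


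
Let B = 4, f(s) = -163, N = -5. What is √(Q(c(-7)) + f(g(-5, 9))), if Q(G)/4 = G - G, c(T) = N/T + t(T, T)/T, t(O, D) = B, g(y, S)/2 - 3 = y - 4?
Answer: I*√163 ≈ 12.767*I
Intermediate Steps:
g(y, S) = -2 + 2*y (g(y, S) = 6 + 2*(y - 4) = 6 + 2*(-4 + y) = 6 + (-8 + 2*y) = -2 + 2*y)
t(O, D) = 4
c(T) = -1/T (c(T) = -5/T + 4/T = -1/T)
Q(G) = 0 (Q(G) = 4*(G - G) = 4*0 = 0)
√(Q(c(-7)) + f(g(-5, 9))) = √(0 - 163) = √(-163) = I*√163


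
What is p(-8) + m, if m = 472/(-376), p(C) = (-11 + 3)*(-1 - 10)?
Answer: 4077/47 ≈ 86.745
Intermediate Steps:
p(C) = 88 (p(C) = -8*(-11) = 88)
m = -59/47 (m = 472*(-1/376) = -59/47 ≈ -1.2553)
p(-8) + m = 88 - 59/47 = 4077/47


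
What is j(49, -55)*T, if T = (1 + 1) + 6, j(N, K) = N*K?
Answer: -21560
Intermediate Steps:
j(N, K) = K*N
T = 8 (T = 2 + 6 = 8)
j(49, -55)*T = -55*49*8 = -2695*8 = -21560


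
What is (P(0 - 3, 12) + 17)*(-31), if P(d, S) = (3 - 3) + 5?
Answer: -682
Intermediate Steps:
P(d, S) = 5 (P(d, S) = 0 + 5 = 5)
(P(0 - 3, 12) + 17)*(-31) = (5 + 17)*(-31) = 22*(-31) = -682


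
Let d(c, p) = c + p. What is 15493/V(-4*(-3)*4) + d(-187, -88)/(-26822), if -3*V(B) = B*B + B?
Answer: -207668823/10514224 ≈ -19.751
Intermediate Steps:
V(B) = -B/3 - B**2/3 (V(B) = -(B*B + B)/3 = -(B**2 + B)/3 = -(B + B**2)/3 = -B/3 - B**2/3)
15493/V(-4*(-3)*4) + d(-187, -88)/(-26822) = 15493/((--4*(-3)*4*(1 - 4*(-3)*4)/3)) + (-187 - 88)/(-26822) = 15493/((-12*4*(1 + 12*4)/3)) - 275*(-1/26822) = 15493/((-1/3*48*(1 + 48))) + 275/26822 = 15493/((-1/3*48*49)) + 275/26822 = 15493/(-784) + 275/26822 = 15493*(-1/784) + 275/26822 = -15493/784 + 275/26822 = -207668823/10514224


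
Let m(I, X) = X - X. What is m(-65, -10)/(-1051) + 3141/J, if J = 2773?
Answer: 3141/2773 ≈ 1.1327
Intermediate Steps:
m(I, X) = 0
m(-65, -10)/(-1051) + 3141/J = 0/(-1051) + 3141/2773 = 0*(-1/1051) + 3141*(1/2773) = 0 + 3141/2773 = 3141/2773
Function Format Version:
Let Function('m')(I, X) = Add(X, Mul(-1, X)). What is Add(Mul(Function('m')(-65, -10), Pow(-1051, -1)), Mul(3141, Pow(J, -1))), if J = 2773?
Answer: Rational(3141, 2773) ≈ 1.1327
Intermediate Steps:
Function('m')(I, X) = 0
Add(Mul(Function('m')(-65, -10), Pow(-1051, -1)), Mul(3141, Pow(J, -1))) = Add(Mul(0, Pow(-1051, -1)), Mul(3141, Pow(2773, -1))) = Add(Mul(0, Rational(-1, 1051)), Mul(3141, Rational(1, 2773))) = Add(0, Rational(3141, 2773)) = Rational(3141, 2773)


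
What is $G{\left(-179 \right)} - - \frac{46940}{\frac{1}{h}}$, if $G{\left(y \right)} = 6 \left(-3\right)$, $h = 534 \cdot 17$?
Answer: $426121302$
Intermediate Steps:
$h = 9078$
$G{\left(y \right)} = -18$
$G{\left(-179 \right)} - - \frac{46940}{\frac{1}{h}} = -18 - - \frac{46940}{\frac{1}{9078}} = -18 - - 46940 \frac{1}{\frac{1}{9078}} = -18 - \left(-46940\right) 9078 = -18 - -426121320 = -18 + 426121320 = 426121302$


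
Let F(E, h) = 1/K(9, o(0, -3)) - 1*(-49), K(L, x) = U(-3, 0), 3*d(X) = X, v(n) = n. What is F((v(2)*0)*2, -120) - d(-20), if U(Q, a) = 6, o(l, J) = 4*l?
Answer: 335/6 ≈ 55.833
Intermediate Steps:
d(X) = X/3
K(L, x) = 6
F(E, h) = 295/6 (F(E, h) = 1/6 - 1*(-49) = ⅙ + 49 = 295/6)
F((v(2)*0)*2, -120) - d(-20) = 295/6 - (-20)/3 = 295/6 - 1*(-20/3) = 295/6 + 20/3 = 335/6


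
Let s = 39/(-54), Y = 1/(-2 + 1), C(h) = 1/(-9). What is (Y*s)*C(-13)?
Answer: -13/162 ≈ -0.080247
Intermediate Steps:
C(h) = -⅑
Y = -1 (Y = 1/(-1) = -1)
s = -13/18 (s = 39*(-1/54) = -13/18 ≈ -0.72222)
(Y*s)*C(-13) = -1*(-13/18)*(-⅑) = (13/18)*(-⅑) = -13/162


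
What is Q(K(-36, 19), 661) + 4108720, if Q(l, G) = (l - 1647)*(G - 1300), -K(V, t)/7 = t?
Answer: 5246140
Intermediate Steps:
K(V, t) = -7*t
Q(l, G) = (-1647 + l)*(-1300 + G)
Q(K(-36, 19), 661) + 4108720 = (2141100 - 1647*661 - (-9100)*19 + 661*(-7*19)) + 4108720 = (2141100 - 1088667 - 1300*(-133) + 661*(-133)) + 4108720 = (2141100 - 1088667 + 172900 - 87913) + 4108720 = 1137420 + 4108720 = 5246140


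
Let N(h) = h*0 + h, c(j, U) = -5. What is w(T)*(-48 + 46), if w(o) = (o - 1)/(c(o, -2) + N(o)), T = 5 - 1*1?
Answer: 6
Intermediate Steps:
T = 4 (T = 5 - 1 = 4)
N(h) = h (N(h) = 0 + h = h)
w(o) = (-1 + o)/(-5 + o) (w(o) = (o - 1)/(-5 + o) = (-1 + o)/(-5 + o))
w(T)*(-48 + 46) = ((-1 + 4)/(-5 + 4))*(-48 + 46) = (3/(-1))*(-2) = -1*3*(-2) = -3*(-2) = 6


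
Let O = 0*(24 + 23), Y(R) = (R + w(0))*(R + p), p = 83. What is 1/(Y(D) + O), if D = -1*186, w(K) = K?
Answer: 1/19158 ≈ 5.2197e-5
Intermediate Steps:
D = -186
Y(R) = R*(83 + R) (Y(R) = (R + 0)*(R + 83) = R*(83 + R))
O = 0 (O = 0*47 = 0)
1/(Y(D) + O) = 1/(-186*(83 - 186) + 0) = 1/(-186*(-103) + 0) = 1/(19158 + 0) = 1/19158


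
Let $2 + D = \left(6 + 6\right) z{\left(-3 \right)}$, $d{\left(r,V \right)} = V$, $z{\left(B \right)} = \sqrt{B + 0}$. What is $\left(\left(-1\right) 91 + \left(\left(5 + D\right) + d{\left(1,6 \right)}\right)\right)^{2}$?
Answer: $6292 - 1968 i \sqrt{3} \approx 6292.0 - 3408.7 i$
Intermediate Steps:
$z{\left(B \right)} = \sqrt{B}$
$D = -2 + 12 i \sqrt{3}$ ($D = -2 + \left(6 + 6\right) \sqrt{-3} = -2 + 12 i \sqrt{3} \approx -2.0 + 20.785 i$)
$\left(\left(-1\right) 91 + \left(\left(5 + D\right) + d{\left(1,6 \right)}\right)\right)^{2} = \left(\left(-1\right) 91 + \left(\left(5 - \left(2 - 12 i \sqrt{3}\right)\right) + 6\right)\right)^{2} = \left(-91 + \left(\left(3 + 12 i \sqrt{3}\right) + 6\right)\right)^{2} = \left(-91 + \left(9 + 12 i \sqrt{3}\right)\right)^{2} = \left(-82 + 12 i \sqrt{3}\right)^{2}$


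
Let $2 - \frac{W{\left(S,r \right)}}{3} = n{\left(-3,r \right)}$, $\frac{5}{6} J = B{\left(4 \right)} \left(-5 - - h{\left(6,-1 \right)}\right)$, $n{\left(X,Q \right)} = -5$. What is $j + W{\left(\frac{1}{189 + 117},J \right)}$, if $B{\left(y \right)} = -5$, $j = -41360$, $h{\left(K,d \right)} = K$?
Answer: $-41339$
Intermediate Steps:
$J = -6$ ($J = \frac{6 \left(- 5 \left(-5 - \left(-1\right) 6\right)\right)}{5} = \frac{6 \left(- 5 \left(-5 - -6\right)\right)}{5} = \frac{6 \left(- 5 \left(-5 + 6\right)\right)}{5} = \frac{6 \left(\left(-5\right) 1\right)}{5} = \frac{6}{5} \left(-5\right) = -6$)
$W{\left(S,r \right)} = 21$ ($W{\left(S,r \right)} = 6 - -15 = 6 + 15 = 21$)
$j + W{\left(\frac{1}{189 + 117},J \right)} = -41360 + 21 = -41339$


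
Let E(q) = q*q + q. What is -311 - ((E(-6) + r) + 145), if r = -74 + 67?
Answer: -479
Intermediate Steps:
r = -7
E(q) = q + q**2 (E(q) = q**2 + q = q + q**2)
-311 - ((E(-6) + r) + 145) = -311 - ((-6*(1 - 6) - 7) + 145) = -311 - ((-6*(-5) - 7) + 145) = -311 - ((30 - 7) + 145) = -311 - (23 + 145) = -311 - 1*168 = -311 - 168 = -479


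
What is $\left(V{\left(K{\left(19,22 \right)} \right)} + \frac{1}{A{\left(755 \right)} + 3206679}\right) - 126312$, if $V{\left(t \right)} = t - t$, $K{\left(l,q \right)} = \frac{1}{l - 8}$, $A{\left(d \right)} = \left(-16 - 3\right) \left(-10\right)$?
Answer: $- \frac{405066037127}{3206869} \approx -1.2631 \cdot 10^{5}$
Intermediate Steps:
$A{\left(d \right)} = 190$ ($A{\left(d \right)} = \left(-19\right) \left(-10\right) = 190$)
$K{\left(l,q \right)} = \frac{1}{-8 + l}$
$V{\left(t \right)} = 0$
$\left(V{\left(K{\left(19,22 \right)} \right)} + \frac{1}{A{\left(755 \right)} + 3206679}\right) - 126312 = \left(0 + \frac{1}{190 + 3206679}\right) - 126312 = \left(0 + \frac{1}{3206869}\right) - 126312 = \frac{1}{3206869} - 126312 = - \frac{405066037127}{3206869}$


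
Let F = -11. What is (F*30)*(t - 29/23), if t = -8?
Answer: 70290/23 ≈ 3056.1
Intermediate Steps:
(F*30)*(t - 29/23) = (-11*30)*(-8 - 29/23) = -330*(-8 - 29*1/23) = -330*(-8 - 29/23) = -330*(-213/23) = 70290/23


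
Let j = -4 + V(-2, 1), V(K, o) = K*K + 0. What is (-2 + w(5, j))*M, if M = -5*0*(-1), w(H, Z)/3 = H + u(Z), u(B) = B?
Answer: 0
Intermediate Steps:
V(K, o) = K² (V(K, o) = K² + 0 = K²)
j = 0 (j = -4 + (-2)² = -4 + 4 = 0)
w(H, Z) = 3*H + 3*Z (w(H, Z) = 3*(H + Z) = 3*H + 3*Z)
M = 0 (M = -0 = -5*0 = 0)
(-2 + w(5, j))*M = (-2 + (3*5 + 3*0))*0 = (-2 + (15 + 0))*0 = (-2 + 15)*0 = 13*0 = 0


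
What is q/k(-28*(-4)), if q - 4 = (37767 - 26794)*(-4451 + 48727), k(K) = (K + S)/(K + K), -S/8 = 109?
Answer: -13603535456/95 ≈ -1.4320e+8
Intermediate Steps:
S = -872 (S = -8*109 = -872)
k(K) = (-872 + K)/(2*K) (k(K) = (K - 872)/(K + K) = (-872 + K)/((2*K)) = (-872 + K)*(1/(2*K)) = (-872 + K)/(2*K))
q = 485840552 (q = 4 + (37767 - 26794)*(-4451 + 48727) = 4 + 10973*44276 = 4 + 485840548 = 485840552)
q/k(-28*(-4)) = 485840552/(((-872 - 28*(-4))/(2*((-28*(-4)))))) = 485840552/(((½)*(-872 + 112)/112)) = 485840552/(((½)*(1/112)*(-760))) = 485840552/(-95/28) = 485840552*(-28/95) = -13603535456/95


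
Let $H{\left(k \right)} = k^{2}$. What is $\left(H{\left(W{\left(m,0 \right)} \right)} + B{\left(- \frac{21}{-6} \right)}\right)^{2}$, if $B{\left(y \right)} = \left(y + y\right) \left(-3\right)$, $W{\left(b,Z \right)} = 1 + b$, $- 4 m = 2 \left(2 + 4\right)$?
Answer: $289$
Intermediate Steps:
$m = -3$ ($m = - \frac{2 \left(2 + 4\right)}{4} = - \frac{2 \cdot 6}{4} = \left(- \frac{1}{4}\right) 12 = -3$)
$B{\left(y \right)} = - 6 y$ ($B{\left(y \right)} = 2 y \left(-3\right) = - 6 y$)
$\left(H{\left(W{\left(m,0 \right)} \right)} + B{\left(- \frac{21}{-6} \right)}\right)^{2} = \left(\left(1 - 3\right)^{2} - 6 \left(- \frac{21}{-6}\right)\right)^{2} = \left(\left(-2\right)^{2} - 6 \left(\left(-21\right) \left(- \frac{1}{6}\right)\right)\right)^{2} = \left(4 - 21\right)^{2} = \left(-17\right)^{2} = 289$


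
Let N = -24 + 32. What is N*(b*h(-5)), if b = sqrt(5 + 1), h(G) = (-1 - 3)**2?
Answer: 128*sqrt(6) ≈ 313.53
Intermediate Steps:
h(G) = 16 (h(G) = (-4)**2 = 16)
b = sqrt(6) ≈ 2.4495
N = 8
N*(b*h(-5)) = 8*(sqrt(6)*16) = 8*(16*sqrt(6)) = 128*sqrt(6)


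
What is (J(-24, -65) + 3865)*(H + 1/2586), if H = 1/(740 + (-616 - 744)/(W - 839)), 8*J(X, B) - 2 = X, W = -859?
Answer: 21817494923/3252877680 ≈ 6.7071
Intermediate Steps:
J(X, B) = 1/4 + X/8
H = 849/628940 (H = 1/(740 + (-616 - 744)/(-859 - 839)) = 1/(740 - 1360/(-1698)) = 1/(740 - 1360*(-1/1698)) = 1/(740 + 680/849) = 1/(628940/849) = 849/628940 ≈ 0.0013499)
(J(-24, -65) + 3865)*(H + 1/2586) = ((1/4 + (1/8)*(-24)) + 3865)*(849/628940 + 1/2586) = ((1/4 - 3) + 3865)*(849/628940 + 1/2586) = (-11/4 + 3865)*(1412227/813219420) = (15449/4)*(1412227/813219420) = 21817494923/3252877680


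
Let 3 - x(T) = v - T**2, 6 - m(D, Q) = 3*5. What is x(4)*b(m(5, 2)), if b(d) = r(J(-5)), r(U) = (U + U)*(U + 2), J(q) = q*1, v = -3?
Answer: 660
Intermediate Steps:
m(D, Q) = -9 (m(D, Q) = 6 - 3*5 = 6 - 1*15 = 6 - 15 = -9)
J(q) = q
r(U) = 2*U*(2 + U) (r(U) = (2*U)*(2 + U) = 2*U*(2 + U))
x(T) = 6 + T**2 (x(T) = 3 - (-3 - T**2) = 3 + (3 + T**2) = 6 + T**2)
b(d) = 30 (b(d) = 2*(-5)*(2 - 5) = 2*(-5)*(-3) = 30)
x(4)*b(m(5, 2)) = (6 + 4**2)*30 = (6 + 16)*30 = 22*30 = 660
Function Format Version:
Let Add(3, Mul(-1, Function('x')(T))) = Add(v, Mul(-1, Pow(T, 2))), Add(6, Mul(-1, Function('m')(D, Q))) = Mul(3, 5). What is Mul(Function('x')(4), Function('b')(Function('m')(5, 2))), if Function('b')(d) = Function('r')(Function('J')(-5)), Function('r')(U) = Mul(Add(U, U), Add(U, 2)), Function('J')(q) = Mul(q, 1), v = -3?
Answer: 660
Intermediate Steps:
Function('m')(D, Q) = -9 (Function('m')(D, Q) = Add(6, Mul(-1, Mul(3, 5))) = Add(6, Mul(-1, 15)) = Add(6, -15) = -9)
Function('J')(q) = q
Function('r')(U) = Mul(2, U, Add(2, U)) (Function('r')(U) = Mul(Mul(2, U), Add(2, U)) = Mul(2, U, Add(2, U)))
Function('x')(T) = Add(6, Pow(T, 2)) (Function('x')(T) = Add(3, Mul(-1, Add(-3, Mul(-1, Pow(T, 2))))) = Add(3, Add(3, Pow(T, 2))) = Add(6, Pow(T, 2)))
Function('b')(d) = 30 (Function('b')(d) = Mul(2, -5, Add(2, -5)) = Mul(2, -5, -3) = 30)
Mul(Function('x')(4), Function('b')(Function('m')(5, 2))) = Mul(Add(6, Pow(4, 2)), 30) = Mul(Add(6, 16), 30) = Mul(22, 30) = 660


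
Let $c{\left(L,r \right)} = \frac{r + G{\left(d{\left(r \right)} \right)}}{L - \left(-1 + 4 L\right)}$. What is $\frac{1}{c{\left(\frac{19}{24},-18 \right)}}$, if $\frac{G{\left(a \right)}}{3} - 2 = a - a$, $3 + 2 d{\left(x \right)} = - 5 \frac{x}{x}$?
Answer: $\frac{11}{96} \approx 0.11458$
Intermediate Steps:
$d{\left(x \right)} = -4$ ($d{\left(x \right)} = - \frac{3}{2} + \frac{\left(-5\right) \frac{x}{x}}{2} = - \frac{3}{2} + \frac{\left(-5\right) 1}{2} = - \frac{3}{2} + \frac{1}{2} \left(-5\right) = - \frac{3}{2} - \frac{5}{2} = -4$)
$G{\left(a \right)} = 6$ ($G{\left(a \right)} = 6 + 3 \left(a - a\right) = 6 + 3 \cdot 0 = 6 + 0 = 6$)
$c{\left(L,r \right)} = \frac{6 + r}{1 - 3 L}$ ($c{\left(L,r \right)} = \frac{r + 6}{L - \left(-1 + 4 L\right)} = \frac{6 + r}{1 - 3 L}$)
$\frac{1}{c{\left(\frac{19}{24},-18 \right)}} = \frac{1}{\frac{1}{-1 + 3 \cdot \frac{19}{24}} \left(-6 - -18\right)} = \frac{1}{\frac{1}{-1 + 3 \cdot 19 \cdot \frac{1}{24}} \left(-6 + 18\right)} = \frac{1}{\frac{1}{-1 + 3 \cdot \frac{19}{24}} \cdot 12} = \frac{1}{\frac{1}{-1 + \frac{19}{8}} \cdot 12} = \frac{1}{\frac{1}{\frac{11}{8}} \cdot 12} = \frac{1}{\frac{8}{11} \cdot 12} = \frac{1}{\frac{96}{11}} = \frac{11}{96}$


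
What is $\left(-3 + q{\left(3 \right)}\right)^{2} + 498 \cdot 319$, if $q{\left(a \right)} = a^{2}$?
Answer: $158898$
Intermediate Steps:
$\left(-3 + q{\left(3 \right)}\right)^{2} + 498 \cdot 319 = \left(-3 + 3^{2}\right)^{2} + 498 \cdot 319 = \left(-3 + 9\right)^{2} + 158862 = 6^{2} + 158862 = 36 + 158862 = 158898$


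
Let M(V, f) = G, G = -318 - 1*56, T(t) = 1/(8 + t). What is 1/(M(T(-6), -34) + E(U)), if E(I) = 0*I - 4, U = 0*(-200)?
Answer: -1/378 ≈ -0.0026455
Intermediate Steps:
U = 0
G = -374 (G = -318 - 56 = -374)
E(I) = -4 (E(I) = 0 - 4 = -4)
M(V, f) = -374
1/(M(T(-6), -34) + E(U)) = 1/(-374 - 4) = 1/(-378) = -1/378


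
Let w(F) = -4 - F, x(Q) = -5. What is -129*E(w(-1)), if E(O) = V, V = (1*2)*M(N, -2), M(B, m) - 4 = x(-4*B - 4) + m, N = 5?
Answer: 774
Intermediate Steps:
M(B, m) = -1 + m (M(B, m) = 4 + (-5 + m) = -1 + m)
V = -6 (V = (1*2)*(-1 - 2) = 2*(-3) = -6)
E(O) = -6
-129*E(w(-1)) = -129*(-6) = 774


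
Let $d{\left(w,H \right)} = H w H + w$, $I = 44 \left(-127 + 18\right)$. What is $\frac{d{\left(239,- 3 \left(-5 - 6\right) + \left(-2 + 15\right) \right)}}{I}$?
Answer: $- \frac{505963}{4796} \approx -105.5$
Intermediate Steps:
$I = -4796$ ($I = 44 \left(-109\right) = -4796$)
$d{\left(w,H \right)} = w + w H^{2}$ ($d{\left(w,H \right)} = w H^{2} + w = w + w H^{2}$)
$\frac{d{\left(239,- 3 \left(-5 - 6\right) + \left(-2 + 15\right) \right)}}{I} = \frac{239 \left(1 + \left(- 3 \left(-5 - 6\right) + \left(-2 + 15\right)\right)^{2}\right)}{-4796} = 239 \left(1 + \left(\left(-3\right) \left(-11\right) + 13\right)^{2}\right) \left(- \frac{1}{4796}\right) = 239 \left(1 + \left(33 + 13\right)^{2}\right) \left(- \frac{1}{4796}\right) = 239 \left(1 + 46^{2}\right) \left(- \frac{1}{4796}\right) = 239 \left(1 + 2116\right) \left(- \frac{1}{4796}\right) = 239 \cdot 2117 \left(- \frac{1}{4796}\right) = 505963 \left(- \frac{1}{4796}\right) = - \frac{505963}{4796}$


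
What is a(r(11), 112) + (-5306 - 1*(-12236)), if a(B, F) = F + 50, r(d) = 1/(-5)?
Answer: 7092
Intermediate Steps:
r(d) = -⅕
a(B, F) = 50 + F
a(r(11), 112) + (-5306 - 1*(-12236)) = (50 + 112) + (-5306 - 1*(-12236)) = 162 + (-5306 + 12236) = 162 + 6930 = 7092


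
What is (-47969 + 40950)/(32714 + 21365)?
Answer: -7019/54079 ≈ -0.12979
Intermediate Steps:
(-47969 + 40950)/(32714 + 21365) = -7019/54079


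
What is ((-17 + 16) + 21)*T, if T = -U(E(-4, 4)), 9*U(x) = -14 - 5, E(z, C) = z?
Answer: 380/9 ≈ 42.222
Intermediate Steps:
U(x) = -19/9 (U(x) = (-14 - 5)/9 = (⅑)*(-19) = -19/9)
T = 19/9 (T = -1*(-19/9) = 19/9 ≈ 2.1111)
((-17 + 16) + 21)*T = ((-17 + 16) + 21)*(19/9) = (-1 + 21)*(19/9) = 20*(19/9) = 380/9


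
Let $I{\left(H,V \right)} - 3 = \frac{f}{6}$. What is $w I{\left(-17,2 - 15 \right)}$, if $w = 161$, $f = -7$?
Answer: $\frac{1771}{6} \approx 295.17$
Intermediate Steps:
$I{\left(H,V \right)} = \frac{11}{6}$ ($I{\left(H,V \right)} = 3 - \frac{7}{6} = \frac{11}{6}$)
$w I{\left(-17,2 - 15 \right)} = 161 \cdot \frac{11}{6} = \frac{1771}{6}$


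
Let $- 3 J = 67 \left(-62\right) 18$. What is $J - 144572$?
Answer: $-119648$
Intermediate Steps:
$J = 24924$ ($J = - \frac{67 \left(-62\right) 18}{3} = - \frac{\left(-4154\right) 18}{3} = \left(- \frac{1}{3}\right) \left(-74772\right) = 24924$)
$J - 144572 = 24924 - 144572 = -119648$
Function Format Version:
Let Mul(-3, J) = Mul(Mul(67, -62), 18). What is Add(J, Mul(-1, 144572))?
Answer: -119648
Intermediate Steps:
J = 24924 (J = Mul(Rational(-1, 3), Mul(Mul(67, -62), 18)) = Mul(Rational(-1, 3), Mul(-4154, 18)) = Mul(Rational(-1, 3), -74772) = 24924)
Add(J, Mul(-1, 144572)) = Add(24924, Mul(-1, 144572)) = Add(24924, -144572) = -119648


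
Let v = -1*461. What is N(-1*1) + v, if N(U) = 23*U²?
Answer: -438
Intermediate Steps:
v = -461
N(-1*1) + v = 23*(-1*1)² - 461 = 23*(-1)² - 461 = 23*1 - 461 = 23 - 461 = -438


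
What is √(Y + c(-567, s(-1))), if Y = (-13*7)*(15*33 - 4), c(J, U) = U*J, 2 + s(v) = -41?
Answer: 10*I*√203 ≈ 142.48*I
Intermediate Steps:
s(v) = -43 (s(v) = -2 - 41 = -43)
c(J, U) = J*U
Y = -44681 (Y = -91*(495 - 4) = -91*491 = -44681)
√(Y + c(-567, s(-1))) = √(-44681 - 567*(-43)) = √(-44681 + 24381) = √(-20300) = 10*I*√203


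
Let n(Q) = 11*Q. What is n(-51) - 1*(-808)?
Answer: 247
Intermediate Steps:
n(-51) - 1*(-808) = 11*(-51) - 1*(-808) = -561 + 808 = 247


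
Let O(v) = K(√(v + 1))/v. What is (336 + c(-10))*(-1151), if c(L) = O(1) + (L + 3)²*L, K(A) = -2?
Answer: 179556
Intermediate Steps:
O(v) = -2/v
c(L) = -2 + L*(3 + L)² (c(L) = -2/1 + (L + 3)²*L = -2*1 + (3 + L)²*L = -2 + L*(3 + L)²)
(336 + c(-10))*(-1151) = (336 + (-2 - 10*(3 - 10)²))*(-1151) = (336 + (-2 - 10*(-7)²))*(-1151) = (336 + (-2 - 10*49))*(-1151) = (336 + (-2 - 490))*(-1151) = (336 - 492)*(-1151) = -156*(-1151) = 179556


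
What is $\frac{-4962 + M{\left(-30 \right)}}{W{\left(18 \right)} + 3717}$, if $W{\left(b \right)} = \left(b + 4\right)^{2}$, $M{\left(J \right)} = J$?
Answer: $- \frac{4992}{4201} \approx -1.1883$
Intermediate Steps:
$W{\left(b \right)} = \left(4 + b\right)^{2}$
$\frac{-4962 + M{\left(-30 \right)}}{W{\left(18 \right)} + 3717} = \frac{-4962 - 30}{\left(4 + 18\right)^{2} + 3717} = - \frac{4992}{22^{2} + 3717} = - \frac{4992}{484 + 3717} = - \frac{4992}{4201}$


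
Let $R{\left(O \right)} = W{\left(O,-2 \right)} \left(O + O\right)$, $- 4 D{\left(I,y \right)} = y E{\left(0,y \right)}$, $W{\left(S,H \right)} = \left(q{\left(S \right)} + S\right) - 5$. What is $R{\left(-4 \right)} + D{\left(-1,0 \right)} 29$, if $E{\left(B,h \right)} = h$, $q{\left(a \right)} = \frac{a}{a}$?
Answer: $64$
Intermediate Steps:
$q{\left(a \right)} = 1$
$W{\left(S,H \right)} = -4 + S$ ($W{\left(S,H \right)} = \left(1 + S\right) - 5 = -4 + S$)
$D{\left(I,y \right)} = - \frac{y^{2}}{4}$ ($D{\left(I,y \right)} = - \frac{y y}{4} = - \frac{y^{2}}{4}$)
$R{\left(O \right)} = 2 O \left(-4 + O\right)$ ($R{\left(O \right)} = \left(-4 + O\right) \left(O + O\right) = \left(-4 + O\right) 2 O = 2 O \left(-4 + O\right)$)
$R{\left(-4 \right)} + D{\left(-1,0 \right)} 29 = 2 \left(-4\right) \left(-4 - 4\right) + - \frac{0^{2}}{4} \cdot 29 = 2 \left(-4\right) \left(-8\right) + \left(- \frac{1}{4}\right) 0 \cdot 29 = 64 + 0 \cdot 29 = 64 + 0 = 64$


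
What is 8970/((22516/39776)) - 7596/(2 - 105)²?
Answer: 72788879172/4593697 ≈ 15845.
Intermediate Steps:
8970/((22516/39776)) - 7596/(2 - 105)² = 8970/((22516*(1/39776))) - 7596/((-103)²) = 8970/(5629/9944) - 7596/10609 = 8970*(9944/5629) - 7596*1/10609 = 6861360/433 - 7596/10609 = 72788879172/4593697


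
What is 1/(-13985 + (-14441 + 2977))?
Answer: -1/25449 ≈ -3.9294e-5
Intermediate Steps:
1/(-13985 + (-14441 + 2977)) = 1/(-13985 - 11464) = 1/(-25449) = -1/25449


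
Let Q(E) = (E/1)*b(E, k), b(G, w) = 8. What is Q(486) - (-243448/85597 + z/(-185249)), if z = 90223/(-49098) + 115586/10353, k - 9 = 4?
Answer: 213339333632381778091/54831117459726006 ≈ 3890.8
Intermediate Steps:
k = 13 (k = 9 + 4 = 13)
z = 32251447/3457902 (z = 90223*(-1/49098) + 115586*(1/10353) = -12889/7014 + 115586/10353 = 32251447/3457902 ≈ 9.3269)
Q(E) = 8*E (Q(E) = (E/1)*8 = (E*1)*8 = E*8 = 8*E)
Q(486) - (-243448/85597 + z/(-185249)) = 8*486 - (-243448/85597 + (32251447/3457902)/(-185249)) = 3888 - (-243448*1/85597 + (32251447/3457902)*(-1/185249)) = 3888 - (-243448/85597 - 32251447/640572887598) = 3888 - 1*(-155948948967066763/54831117459726006) = 3888 + 155948948967066763/54831117459726006 = 213339333632381778091/54831117459726006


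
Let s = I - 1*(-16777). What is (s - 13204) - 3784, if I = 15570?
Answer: 15359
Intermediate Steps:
s = 32347 (s = 15570 - 1*(-16777) = 15570 + 16777 = 32347)
(s - 13204) - 3784 = (32347 - 13204) - 3784 = 19143 - 3784 = 15359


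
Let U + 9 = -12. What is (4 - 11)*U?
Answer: 147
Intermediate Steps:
U = -21 (U = -9 - 12 = -21)
(4 - 11)*U = (4 - 11)*(-21) = -7*(-21) = 147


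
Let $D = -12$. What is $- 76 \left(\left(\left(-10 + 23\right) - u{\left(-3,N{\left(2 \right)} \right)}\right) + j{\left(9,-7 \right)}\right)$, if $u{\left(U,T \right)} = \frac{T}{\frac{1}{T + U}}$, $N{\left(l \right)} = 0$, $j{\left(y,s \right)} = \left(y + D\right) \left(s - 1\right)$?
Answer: $-2812$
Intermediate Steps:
$j{\left(y,s \right)} = \left(-1 + s\right) \left(-12 + y\right)$ ($j{\left(y,s \right)} = \left(y - 12\right) \left(s - 1\right) = \left(-12 + y\right) \left(-1 + s\right) = \left(-1 + s\right) \left(-12 + y\right)$)
$u{\left(U,T \right)} = T \left(T + U\right)$
$- 76 \left(\left(\left(-10 + 23\right) - u{\left(-3,N{\left(2 \right)} \right)}\right) + j{\left(9,-7 \right)}\right) = - 76 \left(\left(\left(-10 + 23\right) - 0 \left(0 - 3\right)\right) - -24\right) = - 76 \left(\left(13 - 0 \left(-3\right)\right) + \left(12 - 9 + 84 - 63\right)\right) = - 76 \left(\left(13 - 0\right) + 24\right) = - 76 \left(\left(13 + 0\right) + 24\right) = - 76 \left(13 + 24\right) = \left(-76\right) 37 = -2812$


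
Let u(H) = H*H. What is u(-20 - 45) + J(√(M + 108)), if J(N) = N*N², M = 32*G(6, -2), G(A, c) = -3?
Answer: 4225 + 24*√3 ≈ 4266.6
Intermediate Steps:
M = -96 (M = 32*(-3) = -96)
J(N) = N³
u(H) = H²
u(-20 - 45) + J(√(M + 108)) = (-20 - 45)² + (√(-96 + 108))³ = (-65)² + (√12)³ = 4225 + (2*√3)³ = 4225 + 24*√3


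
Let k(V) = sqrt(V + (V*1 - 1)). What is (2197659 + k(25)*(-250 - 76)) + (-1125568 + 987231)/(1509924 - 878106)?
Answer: 1387078567049/631818 ≈ 2.1954e+6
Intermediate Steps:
k(V) = sqrt(-1 + 2*V) (k(V) = sqrt(V + (V - 1)) = sqrt(V + (-1 + V)) = sqrt(-1 + 2*V))
(2197659 + k(25)*(-250 - 76)) + (-1125568 + 987231)/(1509924 - 878106) = (2197659 + sqrt(-1 + 2*25)*(-250 - 76)) + (-1125568 + 987231)/(1509924 - 878106) = (2197659 + sqrt(-1 + 50)*(-326)) - 138337/631818 = (2197659 + sqrt(49)*(-326)) - 138337*1/631818 = (2197659 + 7*(-326)) - 138337/631818 = (2197659 - 2282) - 138337/631818 = 2195377 - 138337/631818 = 1387078567049/631818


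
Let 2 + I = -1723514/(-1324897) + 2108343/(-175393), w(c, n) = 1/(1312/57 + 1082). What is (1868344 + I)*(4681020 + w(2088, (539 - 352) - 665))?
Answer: 128006724212730333347054066601/14636539262589706 ≈ 8.7457e+12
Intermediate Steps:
w(c, n) = 57/62986 (w(c, n) = 1/(1312*(1/57) + 1082) = 1/(1312/57 + 1082) = 1/(62986/57) = 57/62986)
I = -2955800343711/232377659521 (I = -2 + (-1723514/(-1324897) + 2108343/(-175393)) = -2 + (-1723514*(-1/1324897) + 2108343*(-1/175393)) = -2 + (1723514/1324897 - 2108343/175393) = -2 - 2491045024669/232377659521 = -2955800343711/232377659521 ≈ -12.720)
(1868344 + I)*(4681020 + w(2088, (539 - 352) - 665)) = (1868344 - 2955800343711/232377659521)*(4681020 + 57/62986) = (434158450099759513/232377659521)*(294838725777/62986) = 128006724212730333347054066601/14636539262589706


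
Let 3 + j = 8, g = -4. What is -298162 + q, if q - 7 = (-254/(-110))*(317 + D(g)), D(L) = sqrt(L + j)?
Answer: -16358139/55 ≈ -2.9742e+5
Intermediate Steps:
j = 5 (j = -3 + 8 = 5)
D(L) = sqrt(5 + L) (D(L) = sqrt(L + 5) = sqrt(5 + L))
q = 40771/55 (q = 7 + (-254/(-110))*(317 + sqrt(5 - 4)) = 7 + (-254*(-1/110))*(317 + sqrt(1)) = 7 + 127*(317 + 1)/55 = 7 + (127/55)*318 = 7 + 40386/55 = 40771/55 ≈ 741.29)
-298162 + q = -298162 + 40771/55 = -16358139/55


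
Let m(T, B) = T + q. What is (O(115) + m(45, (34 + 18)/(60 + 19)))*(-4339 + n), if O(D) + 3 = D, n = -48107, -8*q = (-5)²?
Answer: -32280513/4 ≈ -8.0701e+6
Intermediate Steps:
q = -25/8 (q = -⅛*(-5)² = -⅛*25 = -25/8 ≈ -3.1250)
m(T, B) = -25/8 + T (m(T, B) = T - 25/8 = -25/8 + T)
O(D) = -3 + D
(O(115) + m(45, (34 + 18)/(60 + 19)))*(-4339 + n) = ((-3 + 115) + (-25/8 + 45))*(-4339 - 48107) = (112 + 335/8)*(-52446) = (1231/8)*(-52446) = -32280513/4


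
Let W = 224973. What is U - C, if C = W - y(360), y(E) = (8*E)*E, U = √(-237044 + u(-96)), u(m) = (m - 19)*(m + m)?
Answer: 811827 + 2*I*√53741 ≈ 8.1183e+5 + 463.64*I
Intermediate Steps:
u(m) = 2*m*(-19 + m) (u(m) = (-19 + m)*(2*m) = 2*m*(-19 + m))
U = 2*I*√53741 (U = √(-237044 + 2*(-96)*(-19 - 96)) = √(-237044 + 2*(-96)*(-115)) = √(-237044 + 22080) = √(-214964) = 2*I*√53741 ≈ 463.64*I)
y(E) = 8*E²
C = -811827 (C = 224973 - 8*360² = 224973 - 8*129600 = 224973 - 1*1036800 = 224973 - 1036800 = -811827)
U - C = 2*I*√53741 - 1*(-811827) = 2*I*√53741 + 811827 = 811827 + 2*I*√53741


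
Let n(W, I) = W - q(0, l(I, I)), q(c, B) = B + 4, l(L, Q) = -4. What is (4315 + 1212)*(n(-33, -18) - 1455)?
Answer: -8224176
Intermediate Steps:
q(c, B) = 4 + B
n(W, I) = W (n(W, I) = W - (4 - 4) = W - 1*0 = W + 0 = W)
(4315 + 1212)*(n(-33, -18) - 1455) = (4315 + 1212)*(-33 - 1455) = 5527*(-1488) = -8224176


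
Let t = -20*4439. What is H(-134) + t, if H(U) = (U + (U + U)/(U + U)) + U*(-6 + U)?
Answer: -70153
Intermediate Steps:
t = -88780
H(U) = 1 + U + U*(-6 + U) (H(U) = (U + (2*U)/((2*U))) + U*(-6 + U) = (U + (2*U)*(1/(2*U))) + U*(-6 + U) = (U + 1) + U*(-6 + U) = (1 + U) + U*(-6 + U) = 1 + U + U*(-6 + U))
H(-134) + t = (1 + (-134)² - 5*(-134)) - 88780 = (1 + 17956 + 670) - 88780 = 18627 - 88780 = -70153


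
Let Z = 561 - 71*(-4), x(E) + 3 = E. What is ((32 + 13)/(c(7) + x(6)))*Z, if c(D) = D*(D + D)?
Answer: 38025/101 ≈ 376.49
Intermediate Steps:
x(E) = -3 + E
c(D) = 2*D² (c(D) = D*(2*D) = 2*D²)
Z = 845 (Z = 561 - 1*(-284) = 561 + 284 = 845)
((32 + 13)/(c(7) + x(6)))*Z = ((32 + 13)/(2*7² + (-3 + 6)))*845 = (45/(2*49 + 3))*845 = (45/(98 + 3))*845 = (45/101)*845 = 38025/101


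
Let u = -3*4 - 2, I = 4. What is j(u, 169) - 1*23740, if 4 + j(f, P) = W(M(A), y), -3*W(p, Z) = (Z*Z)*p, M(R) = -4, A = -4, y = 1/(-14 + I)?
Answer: -1780799/75 ≈ -23744.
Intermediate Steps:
y = -1/10 (y = 1/(-14 + 4) = 1/(-10) = -1/10 ≈ -0.10000)
W(p, Z) = -p*Z**2/3 (W(p, Z) = -Z*Z*p/3 = -Z**2*p/3 = -p*Z**2/3)
u = -14 (u = -12 - 2 = -14)
j(f, P) = -299/75 (j(f, P) = -4 - 1/3*(-4)*(-1/10)**2 = -4 - 1/3*(-4)*1/100 = -4 + 1/75 = -299/75)
j(u, 169) - 1*23740 = -299/75 - 1*23740 = -299/75 - 23740 = -1780799/75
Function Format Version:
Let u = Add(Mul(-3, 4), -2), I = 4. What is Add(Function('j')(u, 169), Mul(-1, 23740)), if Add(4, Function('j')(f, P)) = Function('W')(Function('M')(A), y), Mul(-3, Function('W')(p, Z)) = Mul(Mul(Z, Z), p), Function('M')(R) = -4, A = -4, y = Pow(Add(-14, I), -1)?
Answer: Rational(-1780799, 75) ≈ -23744.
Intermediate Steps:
y = Rational(-1, 10) (y = Pow(Add(-14, 4), -1) = Pow(-10, -1) = Rational(-1, 10) ≈ -0.10000)
Function('W')(p, Z) = Mul(Rational(-1, 3), p, Pow(Z, 2)) (Function('W')(p, Z) = Mul(Rational(-1, 3), Mul(Mul(Z, Z), p)) = Mul(Rational(-1, 3), Mul(Pow(Z, 2), p)) = Mul(Rational(-1, 3), Mul(p, Pow(Z, 2))) = Mul(Rational(-1, 3), p, Pow(Z, 2)))
u = -14 (u = Add(-12, -2) = -14)
Function('j')(f, P) = Rational(-299, 75) (Function('j')(f, P) = Add(-4, Mul(Rational(-1, 3), -4, Pow(Rational(-1, 10), 2))) = Add(-4, Mul(Rational(-1, 3), -4, Rational(1, 100))) = Add(-4, Rational(1, 75)) = Rational(-299, 75))
Add(Function('j')(u, 169), Mul(-1, 23740)) = Add(Rational(-299, 75), Mul(-1, 23740)) = Add(Rational(-299, 75), -23740) = Rational(-1780799, 75)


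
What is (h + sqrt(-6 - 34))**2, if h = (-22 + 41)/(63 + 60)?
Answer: -604799/15129 + 76*I*sqrt(10)/123 ≈ -39.976 + 1.9539*I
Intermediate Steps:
h = 19/123 ≈ 0.15447
(h + sqrt(-6 - 34))**2 = (19/123 + sqrt(-6 - 34))**2 = (19/123 + sqrt(-40))**2 = (19/123 + 2*I*sqrt(10))**2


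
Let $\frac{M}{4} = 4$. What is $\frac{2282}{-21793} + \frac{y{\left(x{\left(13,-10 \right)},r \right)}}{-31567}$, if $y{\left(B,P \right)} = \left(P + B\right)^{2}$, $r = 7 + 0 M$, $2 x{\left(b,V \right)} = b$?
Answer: $- \frac{304030673}{2751758524} \approx -0.11049$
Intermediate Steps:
$M = 16$ ($M = 4 \cdot 4 = 16$)
$x{\left(b,V \right)} = \frac{b}{2}$
$r = 7$ ($r = 7 + 0 \cdot 16 = 7 + 0 = 7$)
$y{\left(B,P \right)} = \left(B + P\right)^{2}$
$\frac{2282}{-21793} + \frac{y{\left(x{\left(13,-10 \right)},r \right)}}{-31567} = \frac{2282}{-21793} + \frac{\left(\frac{1}{2} \cdot 13 + 7\right)^{2}}{-31567} = 2282 \left(- \frac{1}{21793}\right) + \left(\frac{13}{2} + 7\right)^{2} \left(- \frac{1}{31567}\right) = - \frac{2282}{21793} + \left(\frac{27}{2}\right)^{2} \left(- \frac{1}{31567}\right) = - \frac{2282}{21793} + \frac{729}{4} \left(- \frac{1}{31567}\right) = - \frac{2282}{21793} - \frac{729}{126268} = - \frac{304030673}{2751758524}$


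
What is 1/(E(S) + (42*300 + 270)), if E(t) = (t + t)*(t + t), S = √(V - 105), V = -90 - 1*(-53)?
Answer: 1/12302 ≈ 8.1288e-5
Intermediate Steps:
V = -37 (V = -90 + 53 = -37)
S = I*√142 (S = √(-37 - 105) = √(-142) = I*√142 ≈ 11.916*I)
E(t) = 4*t² (E(t) = (2*t)*(2*t) = 4*t²)
1/(E(S) + (42*300 + 270)) = 1/(4*(I*√142)² + (42*300 + 270)) = 1/(4*(-142) + (12600 + 270)) = 1/(-568 + 12870) = 1/12302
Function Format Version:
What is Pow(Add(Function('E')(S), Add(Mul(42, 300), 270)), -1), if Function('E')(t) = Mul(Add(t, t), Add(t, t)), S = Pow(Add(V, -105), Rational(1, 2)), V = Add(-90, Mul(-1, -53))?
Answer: Rational(1, 12302) ≈ 8.1288e-5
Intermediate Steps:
V = -37 (V = Add(-90, 53) = -37)
S = Mul(I, Pow(142, Rational(1, 2))) (S = Pow(Add(-37, -105), Rational(1, 2)) = Pow(-142, Rational(1, 2)) = Mul(I, Pow(142, Rational(1, 2))) ≈ Mul(11.916, I))
Function('E')(t) = Mul(4, Pow(t, 2)) (Function('E')(t) = Mul(Mul(2, t), Mul(2, t)) = Mul(4, Pow(t, 2)))
Pow(Add(Function('E')(S), Add(Mul(42, 300), 270)), -1) = Pow(Add(Mul(4, Pow(Mul(I, Pow(142, Rational(1, 2))), 2)), Add(Mul(42, 300), 270)), -1) = Pow(Add(Mul(4, -142), Add(12600, 270)), -1) = Pow(Add(-568, 12870), -1) = Pow(12302, -1) = Rational(1, 12302)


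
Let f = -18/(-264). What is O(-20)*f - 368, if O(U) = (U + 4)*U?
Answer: -3808/11 ≈ -346.18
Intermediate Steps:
O(U) = U*(4 + U) (O(U) = (4 + U)*U = U*(4 + U))
f = 3/44 (f = -18*(-1/264) = 3/44 ≈ 0.068182)
O(-20)*f - 368 = -20*(4 - 20)*(3/44) - 368 = -20*(-16)*(3/44) - 368 = 320*(3/44) - 368 = 240/11 - 368 = -3808/11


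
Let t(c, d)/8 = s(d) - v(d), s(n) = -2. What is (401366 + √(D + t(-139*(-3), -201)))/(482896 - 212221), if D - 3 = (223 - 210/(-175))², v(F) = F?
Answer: 401366/270675 + 2*√324129/1353375 ≈ 1.4837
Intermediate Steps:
D = 1256716/25 (D = 3 + (223 - 210/(-175))² = 3 + (223 - 210*(-1/175))² = 3 + (223 + 6/5)² = 3 + (1121/5)² = 3 + 1256641/25 = 1256716/25 ≈ 50269.)
t(c, d) = -16 - 8*d (t(c, d) = 8*(-2 - d) = -16 - 8*d)
(401366 + √(D + t(-139*(-3), -201)))/(482896 - 212221) = (401366 + √(1256716/25 + (-16 - 8*(-201))))/(482896 - 212221) = (401366 + √(1256716/25 + (-16 + 1608)))/270675 = (401366 + √(1256716/25 + 1592))*(1/270675) = (401366 + √(1296516/25))*(1/270675) = (401366 + 2*√324129/5)*(1/270675) = 401366/270675 + 2*√324129/1353375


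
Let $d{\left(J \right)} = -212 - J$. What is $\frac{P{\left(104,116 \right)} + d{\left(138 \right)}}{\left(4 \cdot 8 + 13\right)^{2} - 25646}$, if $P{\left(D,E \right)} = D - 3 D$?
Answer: $\frac{558}{23621} \approx 0.023623$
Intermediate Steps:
$P{\left(D,E \right)} = - 2 D$
$\frac{P{\left(104,116 \right)} + d{\left(138 \right)}}{\left(4 \cdot 8 + 13\right)^{2} - 25646} = \frac{\left(-2\right) 104 - 350}{\left(4 \cdot 8 + 13\right)^{2} - 25646} = \frac{-208 - 350}{\left(32 + 13\right)^{2} - 25646} = \frac{-208 - 350}{45^{2} - 25646} = - \frac{558}{2025 - 25646} = - \frac{558}{-23621} = \left(-558\right) \left(- \frac{1}{23621}\right) = \frac{558}{23621}$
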